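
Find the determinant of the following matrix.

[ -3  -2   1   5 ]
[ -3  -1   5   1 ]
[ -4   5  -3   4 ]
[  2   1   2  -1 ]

The determinant is 441.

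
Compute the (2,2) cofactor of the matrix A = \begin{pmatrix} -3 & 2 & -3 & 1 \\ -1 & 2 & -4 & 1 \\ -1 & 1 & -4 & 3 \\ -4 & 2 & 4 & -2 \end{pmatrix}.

Delete row 2 and column 2; the remaining 3×3 submatrix is [-3 -3 1; -1 -4 3; -4 4 -2].
Its determinant is 34.
The cofactor carries sign (−1)^(2+2) = +1, so C_{2,2} = +(34) = 34.

The cofactor is 34.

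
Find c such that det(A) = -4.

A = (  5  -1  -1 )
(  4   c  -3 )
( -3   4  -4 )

c = 1

Expanding along the column containing c, det(A) is linear in c: det(A) = (-23)·c + (19).
Set (-23)·c + (19) = -4  ⇒  (-23)·c = -23  ⇒  c = 1.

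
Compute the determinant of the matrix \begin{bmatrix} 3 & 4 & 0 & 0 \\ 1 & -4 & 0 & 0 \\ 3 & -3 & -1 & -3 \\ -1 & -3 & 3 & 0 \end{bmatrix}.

The matrix is block lower-triangular with a 2×2 block and a 2×2 block on the diagonal, so its determinant equals the product of the determinants of the diagonal blocks.
det of the 2×2 block = -16
det of the 2×2 block = 9
det = (-16)·(9) = -144

-144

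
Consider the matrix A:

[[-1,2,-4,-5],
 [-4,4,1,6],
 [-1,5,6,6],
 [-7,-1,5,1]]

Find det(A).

The determinant is -1845.

Expand along row 1:
  + (-1) · M_11   where M_11 = det([4 1 6; 5 6 6; -1 5 1]) = 79
  − (2) · M_12   where M_12 = det([-4 1 6; -1 6 6; -7 5 1]) = 277
  + (-4) · M_13   where M_13 = det([-4 4 6; -1 5 6; -7 -1 1]) = 8
  − (-5) · M_14   where M_14 = det([-4 4 1; -1 5 6; -7 -1 5]) = -236
det = (+1)·(-1)·(79) + (-1)·(2)·(277) + (+1)·(-4)·(8) + (-1)·(-5)·(-236) = -1845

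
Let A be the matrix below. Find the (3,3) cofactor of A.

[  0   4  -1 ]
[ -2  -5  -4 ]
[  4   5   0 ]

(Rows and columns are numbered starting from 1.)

8

Delete row 3 and column 3; the remaining 2×2 submatrix is [0 4; -2 -5].
Its determinant is 0·(-5) − 4·(-2) = 8.
The cofactor carries sign (−1)^(3+3) = +1, so C_{3,3} = +(8) = 8.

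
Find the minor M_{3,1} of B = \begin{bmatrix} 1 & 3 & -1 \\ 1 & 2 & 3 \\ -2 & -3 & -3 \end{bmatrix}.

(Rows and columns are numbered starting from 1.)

Delete row 3 and column 1; the remaining 2×2 submatrix is [3 -1; 2 3].
Its determinant is 3·3 − (-1)·2 = 11.

11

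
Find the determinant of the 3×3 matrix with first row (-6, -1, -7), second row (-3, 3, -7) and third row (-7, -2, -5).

-49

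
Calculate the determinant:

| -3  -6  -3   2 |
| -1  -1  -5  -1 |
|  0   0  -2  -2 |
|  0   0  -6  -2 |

The determinant is 24.

The matrix is block upper-triangular with a 2×2 block and a 2×2 block on the diagonal, so its determinant equals the product of the determinants of the diagonal blocks.
det of the 2×2 block = -3
det of the 2×2 block = -8
det = (-3)·(-8) = 24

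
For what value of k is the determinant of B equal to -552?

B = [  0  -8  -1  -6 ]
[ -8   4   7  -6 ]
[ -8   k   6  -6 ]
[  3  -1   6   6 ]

k = 6

Expanding along the row containing k, det(B) is linear in k: det(B) = (-384)·k + (1752).
Set (-384)·k + (1752) = -552  ⇒  (-384)·k = -2304  ⇒  k = 6.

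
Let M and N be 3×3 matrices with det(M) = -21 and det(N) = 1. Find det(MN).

det(MN) = -21

det(MN) = det(M)·det(N) = (-21)·(1) = -21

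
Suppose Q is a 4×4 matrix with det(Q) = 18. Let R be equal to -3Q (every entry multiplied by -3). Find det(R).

|R| = 1458

For a 4×4 matrix, det(-3Q) = (-3)^4·det(Q) = 81·det(Q).
det(R) = (81)·(18) = 1458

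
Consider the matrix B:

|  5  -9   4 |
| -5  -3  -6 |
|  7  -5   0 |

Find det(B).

Expand along row 3:
  + 7 · |-9 4; -3 -6| = 7·(54 − (-12)) = 462
  − (-5) · |5 4; -5 -6| = −(-5)·(-30 − (-20)) = -50
Sum: (462) + (-50) = 412

The determinant is 412.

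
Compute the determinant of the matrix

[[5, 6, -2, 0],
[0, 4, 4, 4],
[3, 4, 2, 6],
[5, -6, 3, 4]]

-1008

Expand along row 1 (it has 1 zero):
  + (5) · M_11   where M_11 = det([4 4 4; 4 2 6; -6 3 4]) = -152
  − (6) · M_12   where M_12 = det([0 4 4; 3 2 6; 5 3 4]) = 68
  + (-2) · M_13   where M_13 = det([0 4 4; 3 4 6; 5 -6 4]) = -80
det = (+1)·(5)·(-152) + (-1)·(6)·(68) + (+1)·(-2)·(-80) = -1008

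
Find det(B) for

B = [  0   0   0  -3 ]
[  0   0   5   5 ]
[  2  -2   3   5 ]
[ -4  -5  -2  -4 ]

Expand along row 1 (it has 3 zeros):
  − (-3) · M_14   where M_14 = det([0 0 5; 2 -2 3; -4 -5 -2]) = -90
det = (-1)·(-3)·(-90) = -270

|B| = -270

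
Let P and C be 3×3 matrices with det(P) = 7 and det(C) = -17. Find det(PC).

-119

det(PC) = det(P)·det(C) = (7)·(-17) = -119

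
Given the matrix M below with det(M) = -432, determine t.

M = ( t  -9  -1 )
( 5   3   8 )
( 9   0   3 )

t = 6

Expanding along the row containing t, det(M) is linear in t: det(M) = (9)·t + (-486).
Set (9)·t + (-486) = -432  ⇒  (9)·t = 54  ⇒  t = 6.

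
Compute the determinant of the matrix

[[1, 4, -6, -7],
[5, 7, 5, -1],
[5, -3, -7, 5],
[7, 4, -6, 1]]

The determinant is 1036.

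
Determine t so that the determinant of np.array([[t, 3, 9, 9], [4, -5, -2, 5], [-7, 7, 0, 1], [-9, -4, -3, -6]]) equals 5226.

3

Expanding along the row containing t, det(A) is linear in t: det(A) = (-196)·t + (5814).
Set (-196)·t + (5814) = 5226  ⇒  (-196)·t = -588  ⇒  t = 3.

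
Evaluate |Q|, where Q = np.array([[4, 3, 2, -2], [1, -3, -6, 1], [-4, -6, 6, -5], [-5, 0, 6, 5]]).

det(Q) = -1038

Expand along row 4 (it has 1 zero):
  − (-5) · M_41   where M_41 = det([3 2 -2; -3 -6 1; -6 6 -5]) = 138
  − (6) · M_43   where M_43 = det([4 3 -2; 1 -3 1; -4 -6 -5]) = 123
  + (5) · M_44   where M_44 = det([4 3 2; 1 -3 -6; -4 -6 6]) = -198
det = (-1)·(-5)·(138) + (-1)·(6)·(123) + (+1)·(5)·(-198) = -1038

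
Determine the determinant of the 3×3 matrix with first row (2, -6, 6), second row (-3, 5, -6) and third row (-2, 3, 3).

-54

Expand along column 1:
  + 2 · |5 -6; 3 3| = 2·(15 − (-18)) = 66
  − (-3) · |-6 6; 3 3| = −(-3)·(-18 − 18) = -108
  + (-2) · |-6 6; 5 -6| = (-2)·(36 − 30) = -12
Sum: (66) + (-108) + (-12) = -54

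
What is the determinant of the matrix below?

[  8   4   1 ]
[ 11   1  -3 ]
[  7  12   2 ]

Expand along column 1:
  + 8 · |1 -3; 12 2| = 8·(2 − (-36)) = 304
  − 11 · |4 1; 12 2| = −11·(8 − 12) = 44
  + 7 · |4 1; 1 -3| = 7·(-12 − 1) = -91
Sum: (304) + (44) + (-91) = 257

The determinant is 257.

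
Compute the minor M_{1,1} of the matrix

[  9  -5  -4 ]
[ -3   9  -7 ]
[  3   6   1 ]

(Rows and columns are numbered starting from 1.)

51

Delete row 1 and column 1; the remaining 2×2 submatrix is [9 -7; 6 1].
Its determinant is 9·1 − (-7)·6 = 51.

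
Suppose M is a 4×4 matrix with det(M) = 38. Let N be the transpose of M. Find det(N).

|N| = 38

det(Mᵀ) = det(M).
det(N) = (1)·(38) = 38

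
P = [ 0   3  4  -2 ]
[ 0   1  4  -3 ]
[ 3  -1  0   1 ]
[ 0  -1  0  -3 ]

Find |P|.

-60

Expand along column 1 (it has 3 zeros):
  + (3) · M_31   where M_31 = det([3 4 -2; 1 4 -3; -1 0 -3]) = -20
det = (+1)·(3)·(-20) = -60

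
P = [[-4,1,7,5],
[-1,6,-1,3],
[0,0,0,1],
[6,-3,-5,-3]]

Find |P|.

Expand along row 3 (it has 3 zeros):
  − (1) · M_34   where M_34 = det([-4 1 7; -1 6 -1; 6 -3 -5]) = -110
det = (-1)·(1)·(-110) = 110

|P| = 110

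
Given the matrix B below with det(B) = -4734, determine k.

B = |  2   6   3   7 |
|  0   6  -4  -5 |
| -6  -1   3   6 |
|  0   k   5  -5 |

k = 9

Expanding along the column containing k, det(B) is linear in k: det(B) = (-96)·k + (-3870).
Set (-96)·k + (-3870) = -4734  ⇒  (-96)·k = -864  ⇒  k = 9.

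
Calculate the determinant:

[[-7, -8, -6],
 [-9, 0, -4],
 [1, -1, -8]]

582

Expand along column 2:
  − (-8) · |-9 -4; 1 -8| = −(-8)·(72 − (-4)) = 608
  − (-1) · |-7 -6; -9 -4| = −(-1)·(28 − 54) = -26
Sum: (608) + (-26) = 582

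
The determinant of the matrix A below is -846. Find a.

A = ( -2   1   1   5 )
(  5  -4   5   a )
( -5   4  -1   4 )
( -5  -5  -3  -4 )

Expanding along the column containing a, det(A) is linear in a: det(A) = (69)·a + (-432).
Set (69)·a + (-432) = -846  ⇒  (69)·a = -414  ⇒  a = -6.

a = -6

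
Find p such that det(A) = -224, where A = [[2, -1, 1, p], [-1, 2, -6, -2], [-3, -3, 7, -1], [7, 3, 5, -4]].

7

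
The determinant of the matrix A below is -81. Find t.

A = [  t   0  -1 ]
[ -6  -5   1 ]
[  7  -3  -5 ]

t = -1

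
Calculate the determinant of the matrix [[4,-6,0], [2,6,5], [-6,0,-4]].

36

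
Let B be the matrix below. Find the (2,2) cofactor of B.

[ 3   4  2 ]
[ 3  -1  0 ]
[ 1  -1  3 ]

Delete row 2 and column 2; the remaining 2×2 submatrix is [3 2; 1 3].
Its determinant is 3·3 − 2·1 = 7.
The cofactor carries sign (−1)^(2+2) = +1, so C_{2,2} = +(7) = 7.

7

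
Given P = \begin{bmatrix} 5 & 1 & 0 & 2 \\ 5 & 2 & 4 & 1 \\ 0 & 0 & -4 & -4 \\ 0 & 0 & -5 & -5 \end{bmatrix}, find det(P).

P is block upper-triangular with a 2×2 block and a 2×2 block on the diagonal, so its determinant equals the product of the determinants of the diagonal blocks.
det of the 2×2 block = 5
det of the 2×2 block = 0
det = (5)·(0) = 0

0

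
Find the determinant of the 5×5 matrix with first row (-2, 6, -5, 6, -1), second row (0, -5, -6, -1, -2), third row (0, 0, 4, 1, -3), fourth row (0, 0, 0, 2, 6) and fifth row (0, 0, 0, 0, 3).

The determinant is 240.

The matrix is upper triangular, so the determinant is the product of the diagonal entries:
det = (-2) · (-5) · (4) · (2) · (3) = 240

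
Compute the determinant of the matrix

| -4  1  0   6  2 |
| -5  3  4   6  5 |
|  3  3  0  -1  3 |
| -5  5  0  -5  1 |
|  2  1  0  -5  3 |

Expand along column 3 (it has 4 zeros):
  − (4) · M_23   where M_23 = det([-4 1 6 2; 3 3 -1 3; -5 5 -5 1; 2 1 -5 3]) = 834
det = (-1)·(4)·(834) = -3336

-3336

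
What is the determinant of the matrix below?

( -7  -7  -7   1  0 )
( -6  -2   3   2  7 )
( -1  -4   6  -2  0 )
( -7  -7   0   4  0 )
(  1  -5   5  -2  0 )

The determinant is -6909.

Expand along column 5 (it has 4 zeros):
  − (7) · M_25   where M_25 = det([-7 -7 -7 1; -1 -4 6 -2; -7 -7 0 4; 1 -5 5 -2]) = 987
det = (-1)·(7)·(987) = -6909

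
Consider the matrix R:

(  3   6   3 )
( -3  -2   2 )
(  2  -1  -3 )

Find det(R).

|R| = 15

Expand along row 1:
  + 3 · |-2 2; -1 -3| = 3·(6 − (-2)) = 24
  − 6 · |-3 2; 2 -3| = −6·(9 − 4) = -30
  + 3 · |-3 -2; 2 -1| = 3·(3 − (-4)) = 21
Sum: (24) + (-30) + (21) = 15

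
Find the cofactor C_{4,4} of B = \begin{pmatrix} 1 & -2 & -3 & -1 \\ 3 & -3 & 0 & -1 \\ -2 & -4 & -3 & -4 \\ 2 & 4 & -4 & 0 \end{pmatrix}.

Delete row 4 and column 4; the remaining 3×3 submatrix is [1 -2 -3; 3 -3 0; -2 -4 -3].
Its determinant is 45.
The cofactor carries sign (−1)^(4+4) = +1, so C_{4,4} = +(45) = 45.

The cofactor is 45.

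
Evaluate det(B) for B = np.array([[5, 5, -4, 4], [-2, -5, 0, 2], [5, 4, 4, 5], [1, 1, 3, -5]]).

Expand along row 2 (it has 1 zero):
  − (-2) · M_21   where M_21 = det([5 -4 4; 4 4 5; 1 3 -5]) = -243
  + (-5) · M_22   where M_22 = det([5 -4 4; 5 4 5; 1 3 -5]) = -251
  + (2) · M_24   where M_24 = det([5 5 -4; 5 4 4; 1 1 3]) = -19
det = (-1)·(-2)·(-243) + (+1)·(-5)·(-251) + (+1)·(2)·(-19) = 731

731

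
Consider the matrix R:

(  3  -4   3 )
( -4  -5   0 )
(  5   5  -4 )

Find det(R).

det(R) = 139

Expand along column 3:
  + 3 · |-4 -5; 5 5| = 3·(-20 − (-25)) = 15
  + (-4) · |3 -4; -4 -5| = (-4)·(-15 − 16) = 124
Sum: (15) + (124) = 139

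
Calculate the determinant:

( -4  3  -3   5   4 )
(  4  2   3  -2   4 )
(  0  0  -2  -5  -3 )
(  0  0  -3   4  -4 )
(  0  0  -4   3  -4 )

The determinant is 660.

The matrix is block upper-triangular with a 2×2 block and a 3×3 block on the diagonal, so its determinant equals the product of the determinants of the diagonal blocks.
det of the 2×2 block = -20
det of the 3×3 block = -33
det = (-20)·(-33) = 660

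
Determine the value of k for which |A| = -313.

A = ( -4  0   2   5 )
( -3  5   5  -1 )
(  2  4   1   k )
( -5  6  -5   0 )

k = -5

Expanding along the column containing k, det(A) is linear in k: det(A) = (-234)·k + (-1483).
Set (-234)·k + (-1483) = -313  ⇒  (-234)·k = 1170  ⇒  k = -5.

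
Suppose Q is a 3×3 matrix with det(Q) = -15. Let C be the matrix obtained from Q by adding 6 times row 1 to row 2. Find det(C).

Adding a multiple of one row to another leaves the determinant unchanged.
det(C) = (1)·(-15) = -15

-15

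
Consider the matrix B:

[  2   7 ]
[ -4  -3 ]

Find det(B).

det(B) = 22

det(B) = 2·(-3) − 7·(-4) = -6 − (-28) = 22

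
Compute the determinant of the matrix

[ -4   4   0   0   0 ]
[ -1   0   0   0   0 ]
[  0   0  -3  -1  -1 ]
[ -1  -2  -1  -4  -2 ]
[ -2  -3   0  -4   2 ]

168

The matrix is block lower-triangular with a 2×2 block and a 3×3 block on the diagonal, so its determinant equals the product of the determinants of the diagonal blocks.
det of the 2×2 block = 4
det of the 3×3 block = 42
det = (4)·(42) = 168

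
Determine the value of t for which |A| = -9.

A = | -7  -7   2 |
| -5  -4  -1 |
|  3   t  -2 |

Expanding along the column containing t, det(A) is linear in t: det(A) = (-17)·t + (59).
Set (-17)·t + (59) = -9  ⇒  (-17)·t = -68  ⇒  t = 4.

t = 4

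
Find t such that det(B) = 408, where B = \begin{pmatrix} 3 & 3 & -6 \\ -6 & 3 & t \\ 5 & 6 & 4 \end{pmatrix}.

2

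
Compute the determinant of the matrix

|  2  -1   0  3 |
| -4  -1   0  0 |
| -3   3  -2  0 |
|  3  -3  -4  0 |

-270

Expand along column 4 (it has 3 zeros):
  − (3) · M_14   where M_14 = det([-4 -1 0; -3 3 -2; 3 -3 -4]) = 90
det = (-1)·(3)·(90) = -270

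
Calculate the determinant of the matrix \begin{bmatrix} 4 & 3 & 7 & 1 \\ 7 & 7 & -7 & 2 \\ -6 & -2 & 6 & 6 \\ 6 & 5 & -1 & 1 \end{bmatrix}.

124

Expand along row 1:
  + (4) · M_11   where M_11 = det([7 -7 2; -2 6 6; 5 -1 1]) = -196
  − (3) · M_12   where M_12 = det([7 -7 2; -6 6 6; 6 -1 1]) = -270
  + (7) · M_13   where M_13 = det([7 7 2; -6 -2 6; 6 5 1]) = 34
  − (1) · M_14   where M_14 = det([7 7 -7; -6 -2 6; 6 5 -1]) = 140
det = (+1)·(4)·(-196) + (-1)·(3)·(-270) + (+1)·(7)·(34) + (-1)·(1)·(140) = 124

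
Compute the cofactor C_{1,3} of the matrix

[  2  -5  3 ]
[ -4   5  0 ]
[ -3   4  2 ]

Delete row 1 and column 3; the remaining 2×2 submatrix is [-4 5; -3 4].
Its determinant is (-4)·4 − 5·(-3) = -1.
The cofactor carries sign (−1)^(1+3) = +1, so C_{1,3} = +(-1) = -1.

-1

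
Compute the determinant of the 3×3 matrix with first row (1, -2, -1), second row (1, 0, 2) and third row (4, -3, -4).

-15

Expand along row 2:
  − 1 · |-2 -1; -3 -4| = −1·(8 − 3) = -5
  − 2 · |1 -2; 4 -3| = −2·(-3 − (-8)) = -10
Sum: (-5) + (-10) = -15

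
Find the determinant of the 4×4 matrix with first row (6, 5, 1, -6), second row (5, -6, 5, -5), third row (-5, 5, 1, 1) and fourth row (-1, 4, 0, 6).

-2229

Expand along row 4 (it has 1 zero):
  − (-1) · M_41   where M_41 = det([5 1 -6; -6 5 -5; 5 1 1]) = 217
  + (4) · M_42   where M_42 = det([6 1 -6; 5 5 -5; -5 1 1]) = -100
  + (6) · M_44   where M_44 = det([6 5 1; 5 -6 5; -5 5 1]) = -341
det = (-1)·(-1)·(217) + (+1)·(4)·(-100) + (+1)·(6)·(-341) = -2229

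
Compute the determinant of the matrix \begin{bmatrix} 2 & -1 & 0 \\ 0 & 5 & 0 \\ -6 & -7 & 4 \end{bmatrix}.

Expand along row 2:
  + 5 · |2 0; -6 4| = 5·(8 − 0) = 40

40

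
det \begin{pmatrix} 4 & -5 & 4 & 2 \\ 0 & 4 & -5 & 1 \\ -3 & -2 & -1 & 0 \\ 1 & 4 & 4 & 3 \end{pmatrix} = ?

-548

Expand along row 2 (it has 1 zero):
  + (4) · M_22   where M_22 = det([4 4 2; -3 -1 0; 1 4 3]) = 2
  − (-5) · M_23   where M_23 = det([4 -5 2; -3 -2 0; 1 4 3]) = -89
  + (1) · M_24   where M_24 = det([4 -5 4; -3 -2 -1; 1 4 4]) = -111
det = (+1)·(4)·(2) + (-1)·(-5)·(-89) + (+1)·(1)·(-111) = -548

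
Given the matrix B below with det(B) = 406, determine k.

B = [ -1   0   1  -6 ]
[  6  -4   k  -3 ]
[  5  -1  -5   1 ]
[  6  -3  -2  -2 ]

Expanding along the row containing k, det(B) is linear in k: det(B) = (-49)·k + (14).
Set (-49)·k + (14) = 406  ⇒  (-49)·k = 392  ⇒  k = -8.

-8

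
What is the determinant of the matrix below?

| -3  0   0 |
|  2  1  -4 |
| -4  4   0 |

Expand along row 1:
  + (-3) · |1 -4; 4 0| = (-3)·(0 − (-16)) = -48

-48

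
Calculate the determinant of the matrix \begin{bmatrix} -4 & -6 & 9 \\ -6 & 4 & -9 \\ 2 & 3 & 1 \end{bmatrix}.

-286

Expand along column 1:
  + (-4) · |4 -9; 3 1| = (-4)·(4 − (-27)) = -124
  − (-6) · |-6 9; 3 1| = −(-6)·(-6 − 27) = -198
  + 2 · |-6 9; 4 -9| = 2·(54 − 36) = 36
Sum: (-124) + (-198) + (36) = -286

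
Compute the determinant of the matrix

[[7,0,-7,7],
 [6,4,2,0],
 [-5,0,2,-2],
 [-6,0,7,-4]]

-252

Expand along column 2 (it has 3 zeros):
  + (4) · M_22   where M_22 = det([7 -7 7; -5 2 -2; -6 7 -4]) = -63
det = (+1)·(4)·(-63) = -252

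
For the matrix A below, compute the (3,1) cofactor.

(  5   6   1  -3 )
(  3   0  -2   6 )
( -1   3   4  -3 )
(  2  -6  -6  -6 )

The cofactor is 288.

Delete row 3 and column 1; the remaining 3×3 submatrix is [6 1 -3; 0 -2 6; -6 -6 -6].
Its determinant is 288.
The cofactor carries sign (−1)^(3+1) = +1, so C_{3,1} = +(288) = 288.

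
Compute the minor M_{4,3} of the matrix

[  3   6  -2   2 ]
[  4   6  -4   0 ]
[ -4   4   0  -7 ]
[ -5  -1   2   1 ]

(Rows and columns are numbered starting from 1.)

Delete row 4 and column 3; the remaining 3×3 submatrix is [3 6 2; 4 6 0; -4 4 -7].
Its determinant is 122.

The minor is 122.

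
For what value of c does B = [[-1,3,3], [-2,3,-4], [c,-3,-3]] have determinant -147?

c = 8

Expanding along the row containing c, det(B) is linear in c: det(B) = (-21)·c + (21).
Set (-21)·c + (21) = -147  ⇒  (-21)·c = -168  ⇒  c = 8.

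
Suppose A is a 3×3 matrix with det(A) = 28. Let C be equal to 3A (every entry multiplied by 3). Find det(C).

For a 3×3 matrix, det(3A) = 3^3·det(A) = 27·det(A).
det(C) = (27)·(28) = 756

756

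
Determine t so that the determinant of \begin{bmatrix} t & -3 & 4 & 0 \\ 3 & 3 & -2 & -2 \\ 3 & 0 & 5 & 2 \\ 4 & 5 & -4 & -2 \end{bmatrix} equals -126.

-6

Expanding along the row containing t, det(A) is linear in t: det(A) = (24)·t + (18).
Set (24)·t + (18) = -126  ⇒  (24)·t = -144  ⇒  t = -6.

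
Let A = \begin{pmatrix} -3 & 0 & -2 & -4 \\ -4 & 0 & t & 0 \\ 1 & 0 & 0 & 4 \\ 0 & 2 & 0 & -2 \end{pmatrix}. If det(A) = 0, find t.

Expanding along the column containing t, det(A) is linear in t: det(A) = (-16)·t + (-64).
Set (-16)·t + (-64) = 0  ⇒  (-16)·t = 64  ⇒  t = -4.

t = -4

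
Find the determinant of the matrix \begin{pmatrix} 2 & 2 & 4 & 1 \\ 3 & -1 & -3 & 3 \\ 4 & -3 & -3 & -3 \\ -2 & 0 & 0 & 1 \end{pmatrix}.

Expand along row 4 (it has 2 zeros):
  − (-2) · M_41   where M_41 = det([2 4 1; -1 -3 3; -3 -3 -3]) = -18
  + (1) · M_44   where M_44 = det([2 2 4; 3 -1 -3; 4 -3 -3]) = -38
det = (-1)·(-2)·(-18) + (+1)·(1)·(-38) = -74

The determinant is -74.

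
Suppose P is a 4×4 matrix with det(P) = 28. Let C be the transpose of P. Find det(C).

det(Pᵀ) = det(P).
det(C) = (1)·(28) = 28

|C| = 28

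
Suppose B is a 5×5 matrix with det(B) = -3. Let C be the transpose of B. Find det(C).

det(C) = -3

det(Bᵀ) = det(B).
det(C) = (1)·(-3) = -3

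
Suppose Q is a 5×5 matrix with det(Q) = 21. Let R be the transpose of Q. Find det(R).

det(Qᵀ) = det(Q).
det(R) = (1)·(21) = 21

det(R) = 21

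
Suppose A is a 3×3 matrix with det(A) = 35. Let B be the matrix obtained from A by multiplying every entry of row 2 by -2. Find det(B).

-70

Scaling one row by -2 multiplies the determinant by -2.
det(B) = (-2)·(35) = -70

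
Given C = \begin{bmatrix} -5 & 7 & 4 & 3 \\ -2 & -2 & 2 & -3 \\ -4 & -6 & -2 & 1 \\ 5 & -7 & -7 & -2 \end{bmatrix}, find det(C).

Expand along row 1:
  + (-5) · M_11   where M_11 = det([-2 2 -3; -6 -2 1; -7 -7 -2]) = -144
  − (7) · M_12   where M_12 = det([-2 2 -3; -4 -2 1; 5 -7 -2]) = -142
  + (4) · M_13   where M_13 = det([-2 -2 -3; -4 -6 1; 5 -7 -2]) = -206
  − (3) · M_14   where M_14 = det([-2 -2 2; -4 -6 -2; 5 -7 -7]) = 136
det = (+1)·(-5)·(-144) + (-1)·(7)·(-142) + (+1)·(4)·(-206) + (-1)·(3)·(136) = 482

The determinant is 482.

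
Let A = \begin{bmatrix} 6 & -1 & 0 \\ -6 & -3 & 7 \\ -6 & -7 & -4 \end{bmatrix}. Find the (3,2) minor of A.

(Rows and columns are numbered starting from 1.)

Delete row 3 and column 2; the remaining 2×2 submatrix is [6 0; -6 7].
Its determinant is 6·7 − 0·(-6) = 42.

42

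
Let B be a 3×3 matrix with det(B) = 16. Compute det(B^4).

The determinant is 65536.

det(B^4) = (det B)^4 = (16)^4 = 65536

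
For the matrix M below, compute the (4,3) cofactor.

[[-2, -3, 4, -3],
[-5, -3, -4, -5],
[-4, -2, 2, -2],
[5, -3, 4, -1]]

Delete row 4 and column 3; the remaining 3×3 submatrix is [-2 -3 -3; -5 -3 -5; -4 -2 -2].
Its determinant is -16.
The cofactor carries sign (−1)^(4+3) = −1, so C_{4,3} = −(-16) = 16.

16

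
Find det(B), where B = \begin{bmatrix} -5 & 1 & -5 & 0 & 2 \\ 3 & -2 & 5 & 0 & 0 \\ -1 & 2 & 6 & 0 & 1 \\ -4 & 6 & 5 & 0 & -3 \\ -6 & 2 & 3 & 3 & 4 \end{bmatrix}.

768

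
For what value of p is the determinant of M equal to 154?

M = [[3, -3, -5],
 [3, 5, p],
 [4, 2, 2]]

Expanding along the column containing p, det(M) is linear in p: det(M) = (-18)·p + (118).
Set (-18)·p + (118) = 154  ⇒  (-18)·p = 36  ⇒  p = -2.

p = -2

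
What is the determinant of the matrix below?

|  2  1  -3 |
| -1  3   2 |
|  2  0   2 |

Expand along column 2:
  − 1 · |-1 2; 2 2| = −1·(-2 − 4) = 6
  + 3 · |2 -3; 2 2| = 3·(4 − (-6)) = 30
Sum: (6) + (30) = 36

36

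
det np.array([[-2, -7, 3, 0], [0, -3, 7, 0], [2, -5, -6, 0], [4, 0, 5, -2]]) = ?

The determinant is 372.

Expand along column 4 (it has 3 zeros):
  + (-2) · M_44   where M_44 = det([-2 -7 3; 0 -3 7; 2 -5 -6]) = -186
det = (+1)·(-2)·(-186) = 372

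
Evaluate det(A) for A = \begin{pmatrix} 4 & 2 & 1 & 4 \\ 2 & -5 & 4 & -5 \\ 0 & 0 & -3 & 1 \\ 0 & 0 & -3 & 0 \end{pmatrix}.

-72

A is block upper-triangular with a 2×2 block and a 2×2 block on the diagonal, so its determinant equals the product of the determinants of the diagonal blocks.
det of the 2×2 block = -24
det of the 2×2 block = 3
det = (-24)·(3) = -72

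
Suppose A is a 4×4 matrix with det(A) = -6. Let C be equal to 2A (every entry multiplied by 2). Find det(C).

The determinant is -96.

For a 4×4 matrix, det(2A) = 2^4·det(A) = 16·det(A).
det(C) = (16)·(-6) = -96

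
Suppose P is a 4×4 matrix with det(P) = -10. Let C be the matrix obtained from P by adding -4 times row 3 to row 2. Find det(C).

Adding a multiple of one row to another leaves the determinant unchanged.
det(C) = (1)·(-10) = -10

-10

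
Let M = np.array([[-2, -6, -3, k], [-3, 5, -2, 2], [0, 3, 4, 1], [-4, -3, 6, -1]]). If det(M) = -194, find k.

k = -3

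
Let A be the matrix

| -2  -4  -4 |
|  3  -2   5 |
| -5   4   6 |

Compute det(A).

Expand along column 1:
  + (-2) · |-2 5; 4 6| = (-2)·(-12 − 20) = 64
  − 3 · |-4 -4; 4 6| = −3·(-24 − (-16)) = 24
  + (-5) · |-4 -4; -2 5| = (-5)·(-20 − 8) = 140
Sum: (64) + (24) + (140) = 228

The determinant is 228.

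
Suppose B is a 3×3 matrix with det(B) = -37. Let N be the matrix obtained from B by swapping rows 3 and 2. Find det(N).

det(N) = 37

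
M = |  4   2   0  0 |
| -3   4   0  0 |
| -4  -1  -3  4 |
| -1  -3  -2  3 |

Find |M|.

|M| = -22

M is block lower-triangular with a 2×2 block and a 2×2 block on the diagonal, so its determinant equals the product of the determinants of the diagonal blocks.
det of the 2×2 block = 22
det of the 2×2 block = -1
det = (22)·(-1) = -22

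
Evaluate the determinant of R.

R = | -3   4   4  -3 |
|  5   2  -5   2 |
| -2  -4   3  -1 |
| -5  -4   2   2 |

Expand along row 1:
  + (-3) · M_11   where M_11 = det([2 -5 2; -4 3 -1; -4 2 2]) = -36
  − (4) · M_12   where M_12 = det([5 -5 2; -2 3 -1; -5 2 2]) = 17
  + (4) · M_13   where M_13 = det([5 2 2; -2 -4 -1; -5 -4 2]) = -66
  − (-3) · M_14   where M_14 = det([5 2 -5; -2 -4 3; -5 -4 2]) = 58
det = (+1)·(-3)·(-36) + (-1)·(4)·(17) + (+1)·(4)·(-66) + (-1)·(-3)·(58) = -50

-50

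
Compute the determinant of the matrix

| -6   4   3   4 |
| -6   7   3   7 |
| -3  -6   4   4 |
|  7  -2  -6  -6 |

Expand along row 1:
  + (-6) · M_11   where M_11 = det([7 3 7; -6 4 4; -2 -6 -6]) = 176
  − (4) · M_12   where M_12 = det([-6 3 7; -3 4 4; 7 -6 -6]) = -40
  + (3) · M_13   where M_13 = det([-6 7 7; -3 -6 4; 7 -2 -6]) = 142
  − (4) · M_14   where M_14 = det([-6 7 3; -3 -6 4; 7 -2 -6]) = -50
det = (+1)·(-6)·(176) + (-1)·(4)·(-40) + (+1)·(3)·(142) + (-1)·(4)·(-50) = -270

-270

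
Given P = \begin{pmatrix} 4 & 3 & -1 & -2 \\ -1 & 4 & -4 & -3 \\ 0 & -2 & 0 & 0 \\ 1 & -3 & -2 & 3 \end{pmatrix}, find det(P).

The determinant is -168.

Expand along row 3 (it has 3 zeros):
  − (-2) · M_32   where M_32 = det([4 -1 -2; -1 -4 -3; 1 -2 3]) = -84
det = (-1)·(-2)·(-84) = -168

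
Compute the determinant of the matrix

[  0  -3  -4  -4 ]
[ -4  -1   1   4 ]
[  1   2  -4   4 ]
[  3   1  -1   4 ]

Expand along row 1 (it has 1 zero):
  − (-3) · M_12   where M_12 = det([-4 1 4; 1 -4 4; 3 -1 4]) = 100
  + (-4) · M_13   where M_13 = det([-4 -1 4; 1 2 4; 3 1 4]) = -44
  − (-4) · M_14   where M_14 = det([-4 -1 1; 1 2 -4; 3 1 -1]) = -2
det = (-1)·(-3)·(100) + (+1)·(-4)·(-44) + (-1)·(-4)·(-2) = 468

468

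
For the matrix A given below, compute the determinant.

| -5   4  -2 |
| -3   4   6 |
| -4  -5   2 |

Expand along row 1:
  + (-5) · |4 6; -5 2| = (-5)·(8 − (-30)) = -190
  − 4 · |-3 6; -4 2| = −4·(-6 − (-24)) = -72
  + (-2) · |-3 4; -4 -5| = (-2)·(15 − (-16)) = -62
Sum: (-190) + (-72) + (-62) = -324

det(A) = -324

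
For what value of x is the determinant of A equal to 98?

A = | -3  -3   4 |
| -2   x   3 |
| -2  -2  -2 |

Expanding along the column containing x, det(A) is linear in x: det(A) = (14)·x + (28).
Set (14)·x + (28) = 98  ⇒  (14)·x = 70  ⇒  x = 5.

x = 5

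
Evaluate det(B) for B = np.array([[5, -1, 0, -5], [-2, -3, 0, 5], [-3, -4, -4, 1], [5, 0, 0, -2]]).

The determinant is 264.

Expand along column 3 (it has 3 zeros):
  + (-4) · M_33   where M_33 = det([5 -1 -5; -2 -3 5; 5 0 -2]) = -66
det = (+1)·(-4)·(-66) = 264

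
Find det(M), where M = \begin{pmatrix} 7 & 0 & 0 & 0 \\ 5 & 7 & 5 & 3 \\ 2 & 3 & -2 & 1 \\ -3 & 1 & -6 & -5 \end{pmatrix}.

1008

Expand along row 1 (it has 3 zeros):
  + (7) · M_11   where M_11 = det([7 5 3; 3 -2 1; 1 -6 -5]) = 144
det = (+1)·(7)·(144) = 1008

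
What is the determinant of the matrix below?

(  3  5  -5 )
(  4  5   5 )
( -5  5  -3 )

-410

Expand along column 1:
  + 3 · |5 5; 5 -3| = 3·(-15 − 25) = -120
  − 4 · |5 -5; 5 -3| = −4·(-15 − (-25)) = -40
  + (-5) · |5 -5; 5 5| = (-5)·(25 − (-25)) = -250
Sum: (-120) + (-40) + (-250) = -410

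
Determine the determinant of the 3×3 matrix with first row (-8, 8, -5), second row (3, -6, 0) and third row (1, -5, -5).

Expand along row 2:
  − 3 · |8 -5; -5 -5| = −3·(-40 − 25) = 195
  + (-6) · |-8 -5; 1 -5| = (-6)·(40 − (-5)) = -270
Sum: (195) + (-270) = -75

-75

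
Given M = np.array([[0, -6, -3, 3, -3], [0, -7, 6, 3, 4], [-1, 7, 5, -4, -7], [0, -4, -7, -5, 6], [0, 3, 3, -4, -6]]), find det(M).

5244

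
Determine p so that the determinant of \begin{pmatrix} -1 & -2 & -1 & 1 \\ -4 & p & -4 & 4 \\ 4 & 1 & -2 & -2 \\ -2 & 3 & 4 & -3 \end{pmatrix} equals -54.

-5

Expanding along the column containing p, det(A) is linear in p: det(A) = (-18)·p + (-144).
Set (-18)·p + (-144) = -54  ⇒  (-18)·p = 90  ⇒  p = -5.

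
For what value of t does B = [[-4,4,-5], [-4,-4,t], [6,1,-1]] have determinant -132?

Expanding along the column containing t, det(B) is linear in t: det(B) = (28)·t + (-132).
Set (28)·t + (-132) = -132  ⇒  (28)·t = 0  ⇒  t = 0.

0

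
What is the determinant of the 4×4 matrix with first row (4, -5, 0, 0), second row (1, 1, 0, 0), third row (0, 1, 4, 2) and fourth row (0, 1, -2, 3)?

144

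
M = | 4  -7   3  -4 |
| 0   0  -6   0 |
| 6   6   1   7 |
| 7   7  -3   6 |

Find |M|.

Expand along row 2 (it has 3 zeros):
  − (-6) · M_23   where M_23 = det([4 -7 -4; 6 6 7; 7 7 6]) = -143
det = (-1)·(-6)·(-143) = -858

-858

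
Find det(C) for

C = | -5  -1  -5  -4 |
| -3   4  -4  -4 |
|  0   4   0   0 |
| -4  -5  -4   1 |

Expand along row 3 (it has 3 zeros):
  − (4) · M_32   where M_32 = det([-5 -5 -4; -3 -4 -4; -4 -4 1]) = 21
det = (-1)·(4)·(21) = -84

det(C) = -84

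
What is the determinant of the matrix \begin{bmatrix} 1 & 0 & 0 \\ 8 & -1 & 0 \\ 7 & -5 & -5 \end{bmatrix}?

The matrix is lower triangular, so the determinant is the product of the diagonal entries:
det = (1) · (-1) · (-5) = 5

5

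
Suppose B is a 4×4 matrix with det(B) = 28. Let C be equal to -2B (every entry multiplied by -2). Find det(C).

The determinant is 448.

For a 4×4 matrix, det(-2B) = (-2)^4·det(B) = 16·det(B).
det(C) = (16)·(28) = 448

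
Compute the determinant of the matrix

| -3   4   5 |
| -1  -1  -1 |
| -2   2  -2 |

The determinant is -32.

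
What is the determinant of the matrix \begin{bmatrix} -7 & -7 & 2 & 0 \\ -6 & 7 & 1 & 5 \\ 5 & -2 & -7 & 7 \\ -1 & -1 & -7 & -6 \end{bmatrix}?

-9678

Expand along row 1 (it has 1 zero):
  + (-7) · M_11   where M_11 = det([7 1 5; -2 -7 7; -1 -7 -6]) = 653
  − (-7) · M_12   where M_12 = det([-6 1 5; 5 -7 7; -1 -7 -6]) = -733
  + (2) · M_13   where M_13 = det([-6 7 5; 5 -2 7; -1 -1 -6]) = 12
det = (+1)·(-7)·(653) + (-1)·(-7)·(-733) + (+1)·(2)·(12) = -9678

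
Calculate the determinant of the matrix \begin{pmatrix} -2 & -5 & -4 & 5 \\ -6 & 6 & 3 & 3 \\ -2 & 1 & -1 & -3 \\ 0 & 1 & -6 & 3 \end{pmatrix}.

Expand along row 4 (it has 1 zero):
  + (1) · M_42   where M_42 = det([-2 -4 5; -6 3 3; -2 -1 -3]) = 168
  − (-6) · M_43   where M_43 = det([-2 -5 5; -6 6 3; -2 1 -3]) = 192
  + (3) · M_44   where M_44 = det([-2 -5 -4; -6 6 3; -2 1 -1]) = 54
det = (+1)·(1)·(168) + (-1)·(-6)·(192) + (+1)·(3)·(54) = 1482

1482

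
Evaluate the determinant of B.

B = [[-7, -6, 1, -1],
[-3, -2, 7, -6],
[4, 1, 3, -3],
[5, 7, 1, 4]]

Expand along row 1:
  + (-7) · M_11   where M_11 = det([-2 7 -6; 1 3 -3; 7 1 4]) = -85
  − (-6) · M_12   where M_12 = det([-3 7 -6; 4 3 -3; 5 1 4]) = -196
  + (1) · M_13   where M_13 = det([-3 -2 -6; 4 1 -3; 5 7 4]) = -151
  − (-1) · M_14   where M_14 = det([-3 -2 7; 4 1 3; 5 7 1]) = 199
det = (+1)·(-7)·(-85) + (-1)·(-6)·(-196) + (+1)·(1)·(-151) + (-1)·(-1)·(199) = -533

|B| = -533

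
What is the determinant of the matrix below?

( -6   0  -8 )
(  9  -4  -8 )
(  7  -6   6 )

Expand along column 2:
  + (-4) · |-6 -8; 7 6| = (-4)·(-36 − (-56)) = -80
  − (-6) · |-6 -8; 9 -8| = −(-6)·(48 − (-72)) = 720
Sum: (-80) + (720) = 640

640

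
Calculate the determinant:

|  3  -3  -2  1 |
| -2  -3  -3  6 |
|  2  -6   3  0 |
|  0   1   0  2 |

-312

Expand along row 4 (it has 2 zeros):
  + (1) · M_42   where M_42 = det([3 -2 1; -2 -3 6; 2 3 0]) = -78
  + (2) · M_44   where M_44 = det([3 -3 -2; -2 -3 -3; 2 -6 3]) = -117
det = (+1)·(1)·(-78) + (+1)·(2)·(-117) = -312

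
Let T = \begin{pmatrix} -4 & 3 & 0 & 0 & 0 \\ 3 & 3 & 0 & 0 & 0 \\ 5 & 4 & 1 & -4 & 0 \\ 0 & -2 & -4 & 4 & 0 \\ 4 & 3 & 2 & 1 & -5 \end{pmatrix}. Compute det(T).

det(T) = -1260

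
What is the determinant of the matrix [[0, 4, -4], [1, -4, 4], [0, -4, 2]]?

Expand along column 1:
  − 1 · |4 -4; -4 2| = −1·(8 − 16) = 8

8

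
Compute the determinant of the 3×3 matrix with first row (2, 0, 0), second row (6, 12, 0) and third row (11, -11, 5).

120

The matrix is lower triangular, so the determinant is the product of the diagonal entries:
det = (2) · (12) · (5) = 120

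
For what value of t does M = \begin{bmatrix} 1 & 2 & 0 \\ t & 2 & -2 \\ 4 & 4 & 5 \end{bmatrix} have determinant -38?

t = 4

Expanding along the column containing t, det(M) is linear in t: det(M) = (-10)·t + (2).
Set (-10)·t + (2) = -38  ⇒  (-10)·t = -40  ⇒  t = 4.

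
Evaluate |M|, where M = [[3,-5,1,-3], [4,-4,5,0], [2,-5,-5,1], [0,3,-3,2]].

Expand along row 2 (it has 1 zero):
  − (4) · M_21   where M_21 = det([-5 1 -3; -5 -5 1; 3 -3 2]) = -42
  + (-4) · M_22   where M_22 = det([3 1 -3; 2 -5 1; 0 -3 2]) = -7
  − (5) · M_23   where M_23 = det([3 -5 -3; 2 -5 1; 0 3 2]) = -37
det = (-1)·(4)·(-42) + (+1)·(-4)·(-7) + (-1)·(5)·(-37) = 381

The determinant is 381.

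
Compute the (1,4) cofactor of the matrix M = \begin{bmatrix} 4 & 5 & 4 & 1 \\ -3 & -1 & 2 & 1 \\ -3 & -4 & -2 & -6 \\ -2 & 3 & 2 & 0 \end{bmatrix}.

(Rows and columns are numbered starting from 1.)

Delete row 1 and column 4; the remaining 3×3 submatrix is [-3 -1 2; -3 -4 -2; -2 3 2].
Its determinant is -38.
The cofactor carries sign (−1)^(1+4) = −1, so C_{1,4} = −(-38) = 38.

38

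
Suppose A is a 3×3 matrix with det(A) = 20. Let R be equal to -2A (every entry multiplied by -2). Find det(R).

-160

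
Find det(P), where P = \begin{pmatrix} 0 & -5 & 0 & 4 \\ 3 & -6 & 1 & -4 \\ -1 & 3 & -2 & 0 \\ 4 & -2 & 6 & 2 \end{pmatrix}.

Expand along row 1 (it has 2 zeros):
  − (-5) · M_12   where M_12 = det([3 1 -4; -1 -2 0; 4 6 2]) = -18
  − (4) · M_14   where M_14 = det([3 -6 1; -1 3 -2; 4 -2 6]) = 44
det = (-1)·(-5)·(-18) + (-1)·(4)·(44) = -266

The determinant is -266.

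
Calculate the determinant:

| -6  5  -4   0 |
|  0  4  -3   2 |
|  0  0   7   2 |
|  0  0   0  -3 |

504

The matrix is upper triangular, so the determinant is the product of the diagonal entries:
det = (-6) · (4) · (7) · (-3) = 504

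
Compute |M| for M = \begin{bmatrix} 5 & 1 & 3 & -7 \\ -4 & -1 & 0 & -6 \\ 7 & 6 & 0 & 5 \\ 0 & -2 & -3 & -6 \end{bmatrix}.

Expand along column 3 (it has 2 zeros):
  + (3) · M_13   where M_13 = det([-4 -1 -6; 7 6 5; 0 -2 -6]) = 146
  − (-3) · M_43   where M_43 = det([5 1 -7; -4 -1 -6; 7 6 5]) = 252
det = (+1)·(3)·(146) + (-1)·(-3)·(252) = 1194

1194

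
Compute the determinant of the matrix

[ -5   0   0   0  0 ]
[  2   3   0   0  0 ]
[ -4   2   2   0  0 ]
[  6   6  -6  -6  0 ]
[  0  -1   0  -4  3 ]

The determinant is 540.

The matrix is lower triangular, so the determinant is the product of the diagonal entries:
det = (-5) · (3) · (2) · (-6) · (3) = 540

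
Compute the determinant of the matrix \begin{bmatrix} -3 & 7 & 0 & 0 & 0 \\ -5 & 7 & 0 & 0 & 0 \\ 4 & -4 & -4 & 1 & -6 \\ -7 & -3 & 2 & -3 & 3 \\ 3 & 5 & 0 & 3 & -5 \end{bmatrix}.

The determinant is -700.

The matrix is block lower-triangular with a 2×2 block and a 3×3 block on the diagonal, so its determinant equals the product of the determinants of the diagonal blocks.
det of the 2×2 block = 14
det of the 3×3 block = -50
det = (14)·(-50) = -700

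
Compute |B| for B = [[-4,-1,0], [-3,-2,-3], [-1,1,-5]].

Expand along column 3:
  − (-3) · |-4 -1; -1 1| = −(-3)·(-4 − 1) = -15
  + (-5) · |-4 -1; -3 -2| = (-5)·(8 − 3) = -25
Sum: (-15) + (-25) = -40

|B| = -40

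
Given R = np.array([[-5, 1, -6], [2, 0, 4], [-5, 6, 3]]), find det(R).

Expand along column 2:
  − 1 · |2 4; -5 3| = −1·(6 − (-20)) = -26
  − 6 · |-5 -6; 2 4| = −6·(-20 − (-12)) = 48
Sum: (-26) + (48) = 22

|R| = 22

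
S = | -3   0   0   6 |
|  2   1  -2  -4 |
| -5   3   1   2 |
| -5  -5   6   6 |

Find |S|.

Expand along row 1 (it has 2 zeros):
  + (-3) · M_11   where M_11 = det([1 -2 -4; 3 1 2; -5 6 6]) = -42
  − (6) · M_14   where M_14 = det([2 1 -2; -5 3 1; -5 -5 6]) = -9
det = (+1)·(-3)·(-42) + (-1)·(6)·(-9) = 180

180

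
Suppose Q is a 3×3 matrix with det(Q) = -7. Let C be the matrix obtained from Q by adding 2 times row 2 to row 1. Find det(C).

Adding a multiple of one row to another leaves the determinant unchanged.
det(C) = (1)·(-7) = -7

-7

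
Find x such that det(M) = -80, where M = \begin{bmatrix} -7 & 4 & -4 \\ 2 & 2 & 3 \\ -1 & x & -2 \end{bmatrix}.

Expanding along the column containing x, det(M) is linear in x: det(M) = (13)·x + (24).
Set (13)·x + (24) = -80  ⇒  (13)·x = -104  ⇒  x = -8.

-8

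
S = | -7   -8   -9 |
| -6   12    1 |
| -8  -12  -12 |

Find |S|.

52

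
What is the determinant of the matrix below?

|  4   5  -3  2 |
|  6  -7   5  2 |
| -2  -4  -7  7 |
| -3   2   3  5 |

Expand along row 1:
  + (4) · M_11   where M_11 = det([-7 5 2; -4 -7 7; 2 3 5]) = 566
  − (5) · M_12   where M_12 = det([6 5 2; -2 -7 7; -3 3 5]) = -445
  + (-3) · M_13   where M_13 = det([6 -7 2; -2 -4 7; -3 2 5]) = -159
  − (2) · M_14   where M_14 = det([6 -7 5; -2 -4 -7; -3 2 3]) = -257
det = (+1)·(4)·(566) + (-1)·(5)·(-445) + (+1)·(-3)·(-159) + (-1)·(2)·(-257) = 5480

The determinant is 5480.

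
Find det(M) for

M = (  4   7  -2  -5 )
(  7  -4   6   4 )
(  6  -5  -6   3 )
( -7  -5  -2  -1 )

Expand along row 1:
  + (4) · M_11   where M_11 = det([-4 6 4; -5 -6 3; -5 -2 -1]) = -248
  − (7) · M_12   where M_12 = det([7 6 4; 6 -6 3; -7 -2 -1]) = -222
  + (-2) · M_13   where M_13 = det([7 -4 4; 6 -5 3; -7 -5 -1]) = -60
  − (-5) · M_14   where M_14 = det([7 -4 6; 6 -5 -6; -7 -5 -2]) = -746
det = (+1)·(4)·(-248) + (-1)·(7)·(-222) + (+1)·(-2)·(-60) + (-1)·(-5)·(-746) = -3048

-3048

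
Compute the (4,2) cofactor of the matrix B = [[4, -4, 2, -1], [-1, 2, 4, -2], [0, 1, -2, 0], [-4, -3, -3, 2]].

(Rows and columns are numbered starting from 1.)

The cofactor is -18.

Delete row 4 and column 2; the remaining 3×3 submatrix is [4 2 -1; -1 4 -2; 0 -2 0].
Its determinant is -18.
The cofactor carries sign (−1)^(4+2) = +1, so C_{4,2} = +(-18) = -18.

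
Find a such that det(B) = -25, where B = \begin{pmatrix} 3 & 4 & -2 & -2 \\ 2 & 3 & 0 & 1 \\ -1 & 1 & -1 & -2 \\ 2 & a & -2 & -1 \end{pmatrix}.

Expanding along the row containing a, det(B) is linear in a: det(B) = (1)·a + (-19).
Set (1)·a + (-19) = -25  ⇒  (1)·a = -6  ⇒  a = -6.

-6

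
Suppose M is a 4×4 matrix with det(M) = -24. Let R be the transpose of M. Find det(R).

det(Mᵀ) = det(M).
det(R) = (1)·(-24) = -24

The determinant is -24.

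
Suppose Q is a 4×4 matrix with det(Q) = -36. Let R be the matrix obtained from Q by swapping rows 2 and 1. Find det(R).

Swapping two rows multiplies the determinant by −1.
det(R) = (-1)·(-36) = 36

36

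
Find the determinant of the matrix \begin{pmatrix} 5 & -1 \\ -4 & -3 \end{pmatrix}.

-19

det = 5·(-3) − (-1)·(-4) = -15 − 4 = -19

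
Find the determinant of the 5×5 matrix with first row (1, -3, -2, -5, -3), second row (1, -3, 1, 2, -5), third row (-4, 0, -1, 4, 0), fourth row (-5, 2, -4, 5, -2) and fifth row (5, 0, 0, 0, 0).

Expand along row 5 (it has 4 zeros):
  + (5) · M_51   where M_51 = det([-3 -2 -5 -3; -3 1 2 -5; 0 -1 4 0; 2 -4 5 -2]) = 346
det = (+1)·(5)·(346) = 1730

The determinant is 1730.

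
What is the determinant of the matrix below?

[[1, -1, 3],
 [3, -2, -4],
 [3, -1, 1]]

18

Expand along row 1:
  + 1 · |-2 -4; -1 1| = 1·(-2 − 4) = -6
  − (-1) · |3 -4; 3 1| = −(-1)·(3 − (-12)) = 15
  + 3 · |3 -2; 3 -1| = 3·(-3 − (-6)) = 9
Sum: (-6) + (15) + (9) = 18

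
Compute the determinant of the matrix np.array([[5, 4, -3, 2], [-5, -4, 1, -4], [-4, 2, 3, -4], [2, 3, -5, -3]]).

The determinant is 42.

Expand along row 1:
  + (5) · M_11   where M_11 = det([-4 1 -4; 2 3 -4; 3 -5 -3]) = 186
  − (4) · M_12   where M_12 = det([-5 1 -4; -4 3 -4; 2 -5 -3]) = 69
  + (-3) · M_13   where M_13 = det([-5 -4 -4; -4 2 -4; 2 3 -3]) = 114
  − (2) · M_14   where M_14 = det([-5 -4 1; -4 2 3; 2 3 -5]) = 135
det = (+1)·(5)·(186) + (-1)·(4)·(69) + (+1)·(-3)·(114) + (-1)·(2)·(135) = 42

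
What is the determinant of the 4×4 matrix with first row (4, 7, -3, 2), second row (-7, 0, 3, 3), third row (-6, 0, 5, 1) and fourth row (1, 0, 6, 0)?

Expand along column 2 (it has 3 zeros):
  − (7) · M_12   where M_12 = det([-7 3 3; -6 5 1; 1 6 0]) = -78
det = (-1)·(7)·(-78) = 546

546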